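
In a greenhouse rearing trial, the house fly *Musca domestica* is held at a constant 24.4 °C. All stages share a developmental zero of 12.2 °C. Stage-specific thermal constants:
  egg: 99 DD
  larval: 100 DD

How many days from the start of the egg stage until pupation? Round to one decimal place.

16.3 days

Daily accumulation at 24.4 °C = 24.4 − 12.2 = 12.2 DD/day.
Total K = 99 + 100 = 199 DD.
Total duration = 199 / 12.2 = 16.311 ≈ 16.3 days.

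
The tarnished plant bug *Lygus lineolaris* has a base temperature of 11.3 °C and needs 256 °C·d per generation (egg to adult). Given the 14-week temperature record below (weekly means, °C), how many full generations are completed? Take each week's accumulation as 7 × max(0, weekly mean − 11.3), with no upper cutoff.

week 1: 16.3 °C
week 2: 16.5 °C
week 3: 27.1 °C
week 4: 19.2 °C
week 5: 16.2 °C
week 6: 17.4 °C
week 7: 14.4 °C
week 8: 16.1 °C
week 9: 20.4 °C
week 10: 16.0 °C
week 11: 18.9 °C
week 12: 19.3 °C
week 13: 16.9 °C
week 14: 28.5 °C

2 generations

Weekly DD (7 × max(0, T̄ − 11.3)): 35.0, 36.4, 110.6, 55.3, 34.3, 42.7, 21.7, 33.6, 63.7, 32.9, 53.2, 56.0, 39.2, 120.4.
Season total = 735.0 DD.
Complete generations = ⌊735.0 / 256⌋ = 2.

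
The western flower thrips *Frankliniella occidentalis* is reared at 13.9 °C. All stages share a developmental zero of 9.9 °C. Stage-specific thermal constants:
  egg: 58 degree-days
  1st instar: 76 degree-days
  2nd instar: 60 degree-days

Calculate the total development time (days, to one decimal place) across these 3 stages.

Daily accumulation at 13.9 °C = 13.9 − 9.9 = 4.0 DD/day.
Total K = 58 + 76 + 60 = 194 DD.
Total duration = 194 / 4.0 = 48.500 ≈ 48.5 days.

48.5 days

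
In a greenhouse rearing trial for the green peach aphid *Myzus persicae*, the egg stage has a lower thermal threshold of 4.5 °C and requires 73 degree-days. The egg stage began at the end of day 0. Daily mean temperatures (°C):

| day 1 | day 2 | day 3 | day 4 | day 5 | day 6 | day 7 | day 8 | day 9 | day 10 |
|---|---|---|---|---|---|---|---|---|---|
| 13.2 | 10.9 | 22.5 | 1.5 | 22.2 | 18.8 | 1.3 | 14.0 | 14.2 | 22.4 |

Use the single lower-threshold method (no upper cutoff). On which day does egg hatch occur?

Daily DD above 4.5 °C: 8.7, 6.4, 18.0, 0.0, 17.7, 14.3, 0.0, 9.5, 9.7, 17.9.
Cumulative: 8.7, 15.1, 33.1, 33.1, 50.8, 65.1, 65.1, 74.6, 84.3, 102.2.
The total first reaches 73 DD on day 8.

day 8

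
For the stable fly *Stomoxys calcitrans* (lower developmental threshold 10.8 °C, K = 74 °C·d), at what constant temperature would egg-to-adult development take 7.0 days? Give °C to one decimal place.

21.4 °C

Required daily accumulation = 74 / 7.0 = 10.571 DD/day.
T = T_base + 10.571 = 10.8 + 10.571 = 21.371 ≈ 21.4 °C.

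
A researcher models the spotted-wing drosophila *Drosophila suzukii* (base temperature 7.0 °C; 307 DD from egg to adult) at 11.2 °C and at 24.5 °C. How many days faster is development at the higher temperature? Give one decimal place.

55.6 days

At 11.2 °C: 307 / (11.2 − 7.0) = 307 / 4.2 = 73.095 d.
At 24.5 °C: 307 / (24.5 − 7.0) = 307 / 17.5 = 17.543 d.
Difference = |73.095 − 17.543| = 55.552 ≈ 55.6 days.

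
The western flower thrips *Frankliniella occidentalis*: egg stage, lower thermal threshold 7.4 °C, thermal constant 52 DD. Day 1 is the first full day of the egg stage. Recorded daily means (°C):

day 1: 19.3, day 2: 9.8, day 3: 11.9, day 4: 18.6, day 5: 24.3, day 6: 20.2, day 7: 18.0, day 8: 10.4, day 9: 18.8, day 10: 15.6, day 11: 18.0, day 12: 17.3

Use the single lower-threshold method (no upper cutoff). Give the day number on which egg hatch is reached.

Daily DD above 7.4 °C: 11.9, 2.4, 4.5, 11.2, 16.9, 12.8, 10.6, 3.0, 11.4, 8.2, 10.6, 9.9.
Cumulative: 11.9, 14.3, 18.8, 30.0, 46.9, 59.7, 70.3, 73.3, 84.7, 92.9, 103.5, 113.4.
The total first reaches 52 DD on day 6.

day 6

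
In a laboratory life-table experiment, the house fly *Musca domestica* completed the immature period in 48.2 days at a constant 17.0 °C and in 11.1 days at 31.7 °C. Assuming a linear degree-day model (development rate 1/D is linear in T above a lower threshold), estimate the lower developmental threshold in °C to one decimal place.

12.6 °C

Under the model K = D·(T − T_b), so D₁·(T₁ − T_b) = D₂·(T₂ − T_b).
48.2·(17.0 − T_b) = 11.1·(31.7 − T_b)
T_b = (48.2·17.0 − 11.1·31.7) / (48.2 − 11.1) = 467.53 / 37.1 = 12.602 °C ≈ 12.6 °C.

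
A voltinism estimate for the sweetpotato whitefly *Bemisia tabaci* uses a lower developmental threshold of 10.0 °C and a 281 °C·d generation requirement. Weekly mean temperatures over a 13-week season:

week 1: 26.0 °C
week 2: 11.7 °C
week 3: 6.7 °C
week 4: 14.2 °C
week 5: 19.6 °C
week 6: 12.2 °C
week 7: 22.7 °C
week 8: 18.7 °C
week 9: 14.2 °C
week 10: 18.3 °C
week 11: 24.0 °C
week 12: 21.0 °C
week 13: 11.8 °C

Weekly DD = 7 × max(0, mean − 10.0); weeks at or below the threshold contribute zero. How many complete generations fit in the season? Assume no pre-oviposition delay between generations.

2 generations

Weekly DD (7 × max(0, T̄ − 10.0)): 112.0, 11.9, 0.0, 29.4, 67.2, 15.4, 88.9, 60.9, 29.4, 58.1, 98.0, 77.0, 12.6.
Season total = 660.8 DD.
Complete generations = ⌊660.8 / 281⌋ = 2.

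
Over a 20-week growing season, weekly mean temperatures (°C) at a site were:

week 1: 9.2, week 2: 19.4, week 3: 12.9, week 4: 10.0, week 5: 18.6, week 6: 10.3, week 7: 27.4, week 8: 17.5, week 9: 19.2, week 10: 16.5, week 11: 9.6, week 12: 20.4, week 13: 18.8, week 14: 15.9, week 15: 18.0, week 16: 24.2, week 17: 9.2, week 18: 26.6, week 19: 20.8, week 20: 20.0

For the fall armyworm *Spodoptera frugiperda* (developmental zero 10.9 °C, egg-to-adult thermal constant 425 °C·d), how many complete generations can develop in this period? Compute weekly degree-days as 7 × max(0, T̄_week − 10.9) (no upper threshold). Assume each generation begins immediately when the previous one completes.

Weekly DD (7 × max(0, T̄ − 10.9)): 0.0, 59.5, 14.0, 0.0, 53.9, 0.0, 115.5, 46.2, 58.1, 39.2, 0.0, 66.5, 55.3, 35.0, 49.7, 93.1, 0.0, 109.9, 69.3, 63.7.
Season total = 928.9 DD.
Complete generations = ⌊928.9 / 425⌋ = 2.

2 generations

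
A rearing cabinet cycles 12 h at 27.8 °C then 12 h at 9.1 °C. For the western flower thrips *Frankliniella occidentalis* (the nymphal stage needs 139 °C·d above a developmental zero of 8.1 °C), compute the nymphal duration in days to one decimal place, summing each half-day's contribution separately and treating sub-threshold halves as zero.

13.4 days

Day half: max(0, 27.8 − 8.1) × 0.5 = 19.7 × 0.5 = 9.85 DD.
Night half: max(0, 9.1 − 8.1) × 0.5 = 1.0 × 0.5 = 0.50 DD.
Per 24 h: 10.35 DD/day.
Duration = 139 / 10.35 = 13.430 ≈ 13.4 days.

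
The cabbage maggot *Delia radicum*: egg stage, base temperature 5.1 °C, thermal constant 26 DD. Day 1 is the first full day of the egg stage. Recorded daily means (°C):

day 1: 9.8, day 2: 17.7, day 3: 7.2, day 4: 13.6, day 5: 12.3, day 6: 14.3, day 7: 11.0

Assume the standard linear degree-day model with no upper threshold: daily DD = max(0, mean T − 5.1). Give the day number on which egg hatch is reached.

day 4

Daily DD above 5.1 °C: 4.7, 12.6, 2.1, 8.5, 7.2, 9.2, 5.9.
Cumulative: 4.7, 17.3, 19.4, 27.9, 35.1, 44.3, 50.2.
The total first reaches 26 DD on day 4.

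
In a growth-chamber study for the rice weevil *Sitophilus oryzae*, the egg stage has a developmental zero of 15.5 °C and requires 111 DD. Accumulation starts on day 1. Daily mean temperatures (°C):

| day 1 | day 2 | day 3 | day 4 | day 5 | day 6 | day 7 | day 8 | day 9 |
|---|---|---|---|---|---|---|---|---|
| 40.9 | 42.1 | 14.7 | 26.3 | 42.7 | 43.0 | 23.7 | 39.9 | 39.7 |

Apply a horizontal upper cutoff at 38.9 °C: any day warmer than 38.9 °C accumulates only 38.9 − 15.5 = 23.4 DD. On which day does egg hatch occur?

Daily DD above 15.5 °C (capped at 23.4): 23.4, 23.4, 0.0, 10.8, 23.4, 23.4, 8.2, 23.4, 23.4.
Cumulative: 23.4, 46.8, 46.8, 57.6, 81.0, 104.4, 112.6, 136.0, 159.4.
The total first reaches 111 DD on day 7.

day 7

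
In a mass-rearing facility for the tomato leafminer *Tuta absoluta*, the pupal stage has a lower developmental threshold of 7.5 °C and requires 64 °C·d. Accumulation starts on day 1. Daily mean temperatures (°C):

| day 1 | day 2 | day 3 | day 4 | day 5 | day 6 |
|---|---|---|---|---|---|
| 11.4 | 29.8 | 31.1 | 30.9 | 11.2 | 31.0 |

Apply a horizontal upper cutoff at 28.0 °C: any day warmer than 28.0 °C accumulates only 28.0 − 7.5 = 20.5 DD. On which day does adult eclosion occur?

Daily DD above 7.5 °C (capped at 20.5): 3.9, 20.5, 20.5, 20.5, 3.7, 20.5.
Cumulative: 3.9, 24.4, 44.9, 65.4, 69.1, 89.6.
The total first reaches 64 DD on day 4.

day 4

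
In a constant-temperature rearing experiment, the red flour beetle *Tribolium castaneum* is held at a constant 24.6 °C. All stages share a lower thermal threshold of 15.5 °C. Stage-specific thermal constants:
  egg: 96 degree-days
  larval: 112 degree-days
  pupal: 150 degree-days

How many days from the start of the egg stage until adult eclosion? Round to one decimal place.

Daily accumulation at 24.6 °C = 24.6 − 15.5 = 9.1 DD/day.
Total K = 96 + 112 + 150 = 358 DD.
Total duration = 358 / 9.1 = 39.341 ≈ 39.3 days.

39.3 days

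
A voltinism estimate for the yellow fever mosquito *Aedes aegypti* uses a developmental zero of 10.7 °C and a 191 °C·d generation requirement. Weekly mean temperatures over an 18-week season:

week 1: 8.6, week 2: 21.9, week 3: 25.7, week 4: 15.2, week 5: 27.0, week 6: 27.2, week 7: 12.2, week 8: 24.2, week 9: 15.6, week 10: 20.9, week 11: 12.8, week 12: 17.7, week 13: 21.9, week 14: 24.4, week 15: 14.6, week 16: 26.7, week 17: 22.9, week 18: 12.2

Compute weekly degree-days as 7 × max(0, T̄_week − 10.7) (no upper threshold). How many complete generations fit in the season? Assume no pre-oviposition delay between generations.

Weekly DD (7 × max(0, T̄ − 10.7)): 0.0, 78.4, 105.0, 31.5, 114.1, 115.5, 10.5, 94.5, 34.3, 71.4, 14.7, 49.0, 78.4, 95.9, 27.3, 112.0, 85.4, 10.5.
Season total = 1128.4 DD.
Complete generations = ⌊1128.4 / 191⌋ = 5.

5 generations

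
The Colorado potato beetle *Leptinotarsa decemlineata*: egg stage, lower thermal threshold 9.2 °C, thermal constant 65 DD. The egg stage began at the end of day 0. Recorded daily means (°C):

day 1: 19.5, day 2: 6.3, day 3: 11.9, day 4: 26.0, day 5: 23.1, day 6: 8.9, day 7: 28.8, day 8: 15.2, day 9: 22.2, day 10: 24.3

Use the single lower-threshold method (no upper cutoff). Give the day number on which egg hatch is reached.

day 8

Daily DD above 9.2 °C: 10.3, 0.0, 2.7, 16.8, 13.9, 0.0, 19.6, 6.0, 13.0, 15.1.
Cumulative: 10.3, 10.3, 13.0, 29.8, 43.7, 43.7, 63.3, 69.3, 82.3, 97.4.
The total first reaches 65 DD on day 8.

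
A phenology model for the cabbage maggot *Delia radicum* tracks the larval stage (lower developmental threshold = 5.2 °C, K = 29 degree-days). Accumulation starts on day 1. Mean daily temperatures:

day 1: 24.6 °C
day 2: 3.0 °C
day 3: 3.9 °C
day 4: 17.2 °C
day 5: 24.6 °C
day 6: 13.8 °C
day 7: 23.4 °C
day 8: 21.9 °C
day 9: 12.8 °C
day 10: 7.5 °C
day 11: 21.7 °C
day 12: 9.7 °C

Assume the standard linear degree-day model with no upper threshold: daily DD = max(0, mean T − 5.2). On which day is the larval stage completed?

day 4

Daily DD above 5.2 °C: 19.4, 0.0, 0.0, 12.0, 19.4, 8.6, 18.2, 16.7, 7.6, 2.3, 16.5, 4.5.
Cumulative: 19.4, 19.4, 19.4, 31.4, 50.8, 59.4, 77.6, 94.3, 101.9, 104.2, 120.7, 125.2.
The total first reaches 29 DD on day 4.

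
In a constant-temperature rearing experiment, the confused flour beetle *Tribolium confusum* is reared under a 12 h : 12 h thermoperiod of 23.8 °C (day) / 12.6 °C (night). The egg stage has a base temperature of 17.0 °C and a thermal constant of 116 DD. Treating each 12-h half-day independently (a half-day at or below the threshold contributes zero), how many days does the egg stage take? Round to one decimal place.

34.1 days

Day half: max(0, 23.8 − 17.0) × 0.5 = 6.8 × 0.5 = 3.40 DD.
Night half: max(0, 12.6 − 17.0) × 0.5 = 0.0 × 0.5 = 0.00 DD.
Per 24 h: 3.40 DD/day.
Duration = 116 / 3.40 = 34.118 ≈ 34.1 days.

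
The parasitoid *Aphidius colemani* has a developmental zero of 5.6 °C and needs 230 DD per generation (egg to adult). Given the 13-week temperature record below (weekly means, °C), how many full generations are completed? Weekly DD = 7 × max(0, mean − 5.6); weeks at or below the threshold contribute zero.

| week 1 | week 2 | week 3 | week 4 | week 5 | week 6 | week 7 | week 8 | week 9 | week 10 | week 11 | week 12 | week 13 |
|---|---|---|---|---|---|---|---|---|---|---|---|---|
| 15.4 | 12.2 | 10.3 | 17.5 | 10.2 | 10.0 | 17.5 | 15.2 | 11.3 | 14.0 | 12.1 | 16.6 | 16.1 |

3 generations

Weekly DD (7 × max(0, T̄ − 5.6)): 68.6, 46.2, 32.9, 83.3, 32.2, 30.8, 83.3, 67.2, 39.9, 58.8, 45.5, 77.0, 73.5.
Season total = 739.2 DD.
Complete generations = ⌊739.2 / 230⌋ = 3.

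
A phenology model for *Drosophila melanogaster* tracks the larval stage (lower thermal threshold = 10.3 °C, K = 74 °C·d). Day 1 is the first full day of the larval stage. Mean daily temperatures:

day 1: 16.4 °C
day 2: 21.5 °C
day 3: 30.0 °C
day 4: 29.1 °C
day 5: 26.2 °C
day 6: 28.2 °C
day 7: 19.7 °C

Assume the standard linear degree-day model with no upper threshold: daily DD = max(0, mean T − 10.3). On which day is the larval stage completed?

day 6

Daily DD above 10.3 °C: 6.1, 11.2, 19.7, 18.8, 15.9, 17.9, 9.4.
Cumulative: 6.1, 17.3, 37.0, 55.8, 71.7, 89.6, 99.0.
The total first reaches 74 DD on day 6.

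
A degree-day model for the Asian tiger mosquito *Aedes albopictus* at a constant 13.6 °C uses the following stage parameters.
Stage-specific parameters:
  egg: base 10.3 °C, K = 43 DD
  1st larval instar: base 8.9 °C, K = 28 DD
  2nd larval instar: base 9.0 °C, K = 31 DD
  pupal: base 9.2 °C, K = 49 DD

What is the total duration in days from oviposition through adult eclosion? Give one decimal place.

36.9 days

egg: 43 / (13.6 − 10.3) = 43 / 3.3 = 13.030 d.
1st larval instar: 28 / (13.6 − 8.9) = 28 / 4.7 = 5.957 d.
2nd larval instar: 31 / (13.6 − 9.0) = 31 / 4.6 = 6.739 d.
pupal: 49 / (13.6 − 9.2) = 49 / 4.4 = 11.136 d.
Sum = 36.863 ≈ 36.9 days.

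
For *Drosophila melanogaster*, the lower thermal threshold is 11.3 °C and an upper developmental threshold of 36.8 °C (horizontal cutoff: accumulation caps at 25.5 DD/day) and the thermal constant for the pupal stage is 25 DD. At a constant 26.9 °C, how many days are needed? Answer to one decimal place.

1.6 days

Daily accumulation = 26.9 − 11.3 = 15.6 DD/day.
Duration = 25 / 15.6 = 1.603 ≈ 1.6 days.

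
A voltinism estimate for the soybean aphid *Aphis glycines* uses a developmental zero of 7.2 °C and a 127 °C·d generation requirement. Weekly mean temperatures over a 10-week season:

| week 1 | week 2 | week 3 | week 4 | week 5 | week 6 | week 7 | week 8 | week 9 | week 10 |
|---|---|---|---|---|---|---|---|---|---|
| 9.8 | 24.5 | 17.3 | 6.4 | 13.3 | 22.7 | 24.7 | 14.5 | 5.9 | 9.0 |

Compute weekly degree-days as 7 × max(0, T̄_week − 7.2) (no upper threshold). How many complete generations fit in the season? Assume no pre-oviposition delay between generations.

Weekly DD (7 × max(0, T̄ − 7.2)): 18.2, 121.1, 70.7, 0.0, 42.7, 108.5, 122.5, 51.1, 0.0, 12.6.
Season total = 547.4 DD.
Complete generations = ⌊547.4 / 127⌋ = 4.

4 generations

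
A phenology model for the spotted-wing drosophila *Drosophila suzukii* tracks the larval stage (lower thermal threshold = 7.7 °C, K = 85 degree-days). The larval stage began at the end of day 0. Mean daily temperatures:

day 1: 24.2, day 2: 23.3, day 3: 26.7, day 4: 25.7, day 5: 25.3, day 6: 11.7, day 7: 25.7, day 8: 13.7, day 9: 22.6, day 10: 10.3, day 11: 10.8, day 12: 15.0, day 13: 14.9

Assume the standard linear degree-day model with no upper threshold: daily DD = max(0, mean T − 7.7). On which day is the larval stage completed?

day 5

Daily DD above 7.7 °C: 16.5, 15.6, 19.0, 18.0, 17.6, 4.0, 18.0, 6.0, 14.9, 2.6, 3.1, 7.3, 7.2.
Cumulative: 16.5, 32.1, 51.1, 69.1, 86.7, 90.7, 108.7, 114.7, 129.6, 132.2, 135.3, 142.6, 149.8.
The total first reaches 85 DD on day 5.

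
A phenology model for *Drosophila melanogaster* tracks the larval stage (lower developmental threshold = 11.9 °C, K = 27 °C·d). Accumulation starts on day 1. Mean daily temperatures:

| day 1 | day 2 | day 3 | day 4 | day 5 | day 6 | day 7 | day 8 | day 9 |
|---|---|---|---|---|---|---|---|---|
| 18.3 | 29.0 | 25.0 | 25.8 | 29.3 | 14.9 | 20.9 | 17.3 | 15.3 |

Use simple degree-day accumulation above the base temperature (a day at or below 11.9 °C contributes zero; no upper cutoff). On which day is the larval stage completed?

day 3

Daily DD above 11.9 °C: 6.4, 17.1, 13.1, 13.9, 17.4, 3.0, 9.0, 5.4, 3.4.
Cumulative: 6.4, 23.5, 36.6, 50.5, 67.9, 70.9, 79.9, 85.3, 88.7.
The total first reaches 27 DD on day 3.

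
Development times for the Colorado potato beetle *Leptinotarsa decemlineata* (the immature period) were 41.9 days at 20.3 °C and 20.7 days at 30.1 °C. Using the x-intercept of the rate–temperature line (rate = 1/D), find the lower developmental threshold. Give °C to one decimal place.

Under the model K = D·(T − T_b), so D₁·(T₁ − T_b) = D₂·(T₂ − T_b).
41.9·(20.3 − T_b) = 20.7·(30.1 − T_b)
T_b = (41.9·20.3 − 20.7·30.1) / (41.9 − 20.7) = 227.50 / 21.2 = 10.731 °C ≈ 10.7 °C.

10.7 °C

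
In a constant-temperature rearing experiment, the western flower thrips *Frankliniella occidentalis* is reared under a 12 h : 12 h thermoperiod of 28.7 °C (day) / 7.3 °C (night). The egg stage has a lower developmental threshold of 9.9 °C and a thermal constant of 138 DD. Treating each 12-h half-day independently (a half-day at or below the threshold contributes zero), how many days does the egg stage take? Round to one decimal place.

Day half: max(0, 28.7 − 9.9) × 0.5 = 18.8 × 0.5 = 9.40 DD.
Night half: max(0, 7.3 − 9.9) × 0.5 = 0.0 × 0.5 = 0.00 DD.
Per 24 h: 9.40 DD/day.
Duration = 138 / 9.40 = 14.681 ≈ 14.7 days.

14.7 days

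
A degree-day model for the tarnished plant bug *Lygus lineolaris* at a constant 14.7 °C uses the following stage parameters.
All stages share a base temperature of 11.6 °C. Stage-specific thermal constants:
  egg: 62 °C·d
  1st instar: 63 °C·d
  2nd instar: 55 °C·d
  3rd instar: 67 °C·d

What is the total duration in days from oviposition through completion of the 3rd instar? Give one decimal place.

Daily accumulation at 14.7 °C = 14.7 − 11.6 = 3.1 DD/day.
Total K = 62 + 63 + 55 + 67 = 247 DD.
Total duration = 247 / 3.1 = 79.677 ≈ 79.7 days.

79.7 days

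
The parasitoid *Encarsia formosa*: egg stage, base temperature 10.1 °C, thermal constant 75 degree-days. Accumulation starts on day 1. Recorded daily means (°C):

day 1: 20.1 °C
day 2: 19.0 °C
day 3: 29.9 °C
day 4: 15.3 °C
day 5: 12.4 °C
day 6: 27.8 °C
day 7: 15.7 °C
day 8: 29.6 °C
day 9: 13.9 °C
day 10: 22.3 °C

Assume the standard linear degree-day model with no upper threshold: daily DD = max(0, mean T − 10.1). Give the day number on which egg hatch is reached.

Daily DD above 10.1 °C: 10.0, 8.9, 19.8, 5.2, 2.3, 17.7, 5.6, 19.5, 3.8, 12.2.
Cumulative: 10.0, 18.9, 38.7, 43.9, 46.2, 63.9, 69.5, 89.0, 92.8, 105.0.
The total first reaches 75 DD on day 8.

day 8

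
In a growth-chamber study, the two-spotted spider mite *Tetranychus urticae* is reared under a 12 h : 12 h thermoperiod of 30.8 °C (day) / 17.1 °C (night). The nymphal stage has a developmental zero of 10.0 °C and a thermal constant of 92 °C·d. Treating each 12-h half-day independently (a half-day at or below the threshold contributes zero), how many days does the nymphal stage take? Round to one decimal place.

Day half: max(0, 30.8 − 10.0) × 0.5 = 20.8 × 0.5 = 10.40 DD.
Night half: max(0, 17.1 − 10.0) × 0.5 = 7.1 × 0.5 = 3.55 DD.
Per 24 h: 13.95 DD/day.
Duration = 92 / 13.95 = 6.595 ≈ 6.6 days.

6.6 days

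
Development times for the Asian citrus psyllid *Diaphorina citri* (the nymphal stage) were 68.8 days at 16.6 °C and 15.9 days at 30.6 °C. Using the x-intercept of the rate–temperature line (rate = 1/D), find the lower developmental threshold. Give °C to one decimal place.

Under the model K = D·(T − T_b), so D₁·(T₁ − T_b) = D₂·(T₂ − T_b).
68.8·(16.6 − T_b) = 15.9·(30.6 − T_b)
T_b = (68.8·16.6 − 15.9·30.6) / (68.8 − 15.9) = 655.54 / 52.9 = 12.392 °C ≈ 12.4 °C.

12.4 °C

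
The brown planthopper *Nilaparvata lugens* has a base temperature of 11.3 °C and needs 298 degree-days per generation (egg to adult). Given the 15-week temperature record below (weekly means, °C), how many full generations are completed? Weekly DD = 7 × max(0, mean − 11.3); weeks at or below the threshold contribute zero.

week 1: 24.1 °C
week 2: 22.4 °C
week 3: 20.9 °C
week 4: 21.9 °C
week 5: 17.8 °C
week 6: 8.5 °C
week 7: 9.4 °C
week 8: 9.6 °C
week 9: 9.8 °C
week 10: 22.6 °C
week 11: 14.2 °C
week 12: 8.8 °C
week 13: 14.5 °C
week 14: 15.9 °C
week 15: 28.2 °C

2 generations

Weekly DD (7 × max(0, T̄ − 11.3)): 89.6, 77.7, 67.2, 74.2, 45.5, 0.0, 0.0, 0.0, 0.0, 79.1, 20.3, 0.0, 22.4, 32.2, 118.3.
Season total = 626.5 DD.
Complete generations = ⌊626.5 / 298⌋ = 2.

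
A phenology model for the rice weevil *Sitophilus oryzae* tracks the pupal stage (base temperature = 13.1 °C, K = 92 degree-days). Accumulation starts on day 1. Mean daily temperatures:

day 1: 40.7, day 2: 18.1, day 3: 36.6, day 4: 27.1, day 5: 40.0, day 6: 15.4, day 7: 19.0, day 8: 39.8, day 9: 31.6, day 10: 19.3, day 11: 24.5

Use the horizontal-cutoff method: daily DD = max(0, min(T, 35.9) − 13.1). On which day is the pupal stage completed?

Daily DD above 13.1 °C (capped at 22.8): 22.8, 5.0, 22.8, 14.0, 22.8, 2.3, 5.9, 22.8, 18.5, 6.2, 11.4.
Cumulative: 22.8, 27.8, 50.6, 64.6, 87.4, 89.7, 95.6, 118.4, 136.9, 143.1, 154.5.
The total first reaches 92 DD on day 7.

day 7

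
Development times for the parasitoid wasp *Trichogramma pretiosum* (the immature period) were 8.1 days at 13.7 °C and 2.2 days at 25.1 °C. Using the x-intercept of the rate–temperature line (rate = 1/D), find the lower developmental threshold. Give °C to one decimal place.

Linear rate model ⇒ the product D·(T − T_b) is constant across temperatures.
8.1·(13.7 − T_b) = 2.2·(25.1 − T_b)
T_b = (8.1·13.7 − 2.2·25.1) / (8.1 − 2.2) = 55.75 / 5.9 = 9.449 °C ≈ 9.4 °C.

9.4 °C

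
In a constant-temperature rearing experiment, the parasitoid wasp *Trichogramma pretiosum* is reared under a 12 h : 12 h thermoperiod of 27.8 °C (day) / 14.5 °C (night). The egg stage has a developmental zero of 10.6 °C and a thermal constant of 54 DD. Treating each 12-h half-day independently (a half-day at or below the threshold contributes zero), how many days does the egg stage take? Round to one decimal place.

5.1 days

Day half: max(0, 27.8 − 10.6) × 0.5 = 17.2 × 0.5 = 8.60 DD.
Night half: max(0, 14.5 − 10.6) × 0.5 = 3.9 × 0.5 = 1.95 DD.
Per 24 h: 10.55 DD/day.
Duration = 54 / 10.55 = 5.118 ≈ 5.1 days.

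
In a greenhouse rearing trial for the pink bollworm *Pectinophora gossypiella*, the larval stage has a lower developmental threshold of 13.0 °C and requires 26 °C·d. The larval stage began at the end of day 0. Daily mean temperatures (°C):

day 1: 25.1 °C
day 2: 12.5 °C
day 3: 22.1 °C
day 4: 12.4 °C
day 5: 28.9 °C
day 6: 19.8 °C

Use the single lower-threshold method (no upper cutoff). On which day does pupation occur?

day 5

Daily DD above 13.0 °C: 12.1, 0.0, 9.1, 0.0, 15.9, 6.8.
Cumulative: 12.1, 12.1, 21.2, 21.2, 37.1, 43.9.
The total first reaches 26 DD on day 5.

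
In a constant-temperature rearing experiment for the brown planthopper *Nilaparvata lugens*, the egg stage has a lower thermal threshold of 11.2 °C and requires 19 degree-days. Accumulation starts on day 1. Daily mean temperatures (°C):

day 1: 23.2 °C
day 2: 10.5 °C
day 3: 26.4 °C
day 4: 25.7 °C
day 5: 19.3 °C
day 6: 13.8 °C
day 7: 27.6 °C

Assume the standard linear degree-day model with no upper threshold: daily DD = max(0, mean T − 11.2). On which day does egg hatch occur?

day 3

Daily DD above 11.2 °C: 12.0, 0.0, 15.2, 14.5, 8.1, 2.6, 16.4.
Cumulative: 12.0, 12.0, 27.2, 41.7, 49.8, 52.4, 68.8.
The total first reaches 19 DD on day 3.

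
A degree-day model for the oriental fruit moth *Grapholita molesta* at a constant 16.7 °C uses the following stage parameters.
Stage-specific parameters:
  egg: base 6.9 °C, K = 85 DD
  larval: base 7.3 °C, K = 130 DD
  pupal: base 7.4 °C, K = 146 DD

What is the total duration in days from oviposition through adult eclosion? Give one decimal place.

38.2 days

egg: 85 / (16.7 − 6.9) = 85 / 9.8 = 8.673 d.
larval: 130 / (16.7 − 7.3) = 130 / 9.4 = 13.830 d.
pupal: 146 / (16.7 − 7.4) = 146 / 9.3 = 15.699 d.
Sum = 38.202 ≈ 38.2 days.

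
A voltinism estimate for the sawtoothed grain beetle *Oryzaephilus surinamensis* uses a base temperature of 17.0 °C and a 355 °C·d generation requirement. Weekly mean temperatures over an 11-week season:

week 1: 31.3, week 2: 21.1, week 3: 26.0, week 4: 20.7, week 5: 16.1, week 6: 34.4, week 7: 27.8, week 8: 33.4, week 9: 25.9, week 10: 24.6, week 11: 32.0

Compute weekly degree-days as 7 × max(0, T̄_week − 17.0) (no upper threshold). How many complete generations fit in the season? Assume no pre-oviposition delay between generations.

Weekly DD (7 × max(0, T̄ − 17.0)): 100.1, 28.7, 63.0, 25.9, 0.0, 121.8, 75.6, 114.8, 62.3, 53.2, 105.0.
Season total = 750.4 DD.
Complete generations = ⌊750.4 / 355⌋ = 2.

2 generations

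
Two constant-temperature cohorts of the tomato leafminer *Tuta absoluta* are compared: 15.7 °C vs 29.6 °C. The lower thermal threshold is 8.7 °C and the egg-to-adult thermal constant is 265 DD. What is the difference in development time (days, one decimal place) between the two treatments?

At 15.7 °C: 265 / (15.7 − 8.7) = 265 / 7.0 = 37.857 d.
At 29.6 °C: 265 / (29.6 − 8.7) = 265 / 20.9 = 12.679 d.
Difference = |37.857 − 12.679| = 25.178 ≈ 25.2 days.

25.2 days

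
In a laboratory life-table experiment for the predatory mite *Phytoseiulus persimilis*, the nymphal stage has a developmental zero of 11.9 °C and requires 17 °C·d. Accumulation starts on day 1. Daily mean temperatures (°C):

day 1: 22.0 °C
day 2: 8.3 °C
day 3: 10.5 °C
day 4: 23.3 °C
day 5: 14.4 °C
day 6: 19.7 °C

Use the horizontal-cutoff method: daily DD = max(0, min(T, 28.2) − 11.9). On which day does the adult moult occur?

Daily DD above 11.9 °C (capped at 16.3): 10.1, 0.0, 0.0, 11.4, 2.5, 7.8.
Cumulative: 10.1, 10.1, 10.1, 21.5, 24.0, 31.8.
The total first reaches 17 DD on day 4.

day 4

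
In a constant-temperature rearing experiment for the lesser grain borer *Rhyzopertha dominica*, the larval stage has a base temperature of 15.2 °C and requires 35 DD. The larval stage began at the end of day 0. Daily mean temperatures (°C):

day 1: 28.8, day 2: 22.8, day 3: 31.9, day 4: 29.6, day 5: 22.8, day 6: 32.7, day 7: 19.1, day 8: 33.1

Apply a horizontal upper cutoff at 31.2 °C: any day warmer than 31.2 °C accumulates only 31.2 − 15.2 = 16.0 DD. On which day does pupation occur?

day 3

Daily DD above 15.2 °C (capped at 16.0): 13.6, 7.6, 16.0, 14.4, 7.6, 16.0, 3.9, 16.0.
Cumulative: 13.6, 21.2, 37.2, 51.6, 59.2, 75.2, 79.1, 95.1.
The total first reaches 35 DD on day 3.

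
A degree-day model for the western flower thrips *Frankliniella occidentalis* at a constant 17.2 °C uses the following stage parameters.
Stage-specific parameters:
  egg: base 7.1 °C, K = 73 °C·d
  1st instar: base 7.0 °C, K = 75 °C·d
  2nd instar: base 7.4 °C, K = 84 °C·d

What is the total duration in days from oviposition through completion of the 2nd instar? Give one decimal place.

egg: 73 / (17.2 − 7.1) = 73 / 10.1 = 7.228 d.
1st instar: 75 / (17.2 − 7.0) = 75 / 10.2 = 7.353 d.
2nd instar: 84 / (17.2 − 7.4) = 84 / 9.8 = 8.571 d.
Sum = 23.152 ≈ 23.2 days.

23.2 days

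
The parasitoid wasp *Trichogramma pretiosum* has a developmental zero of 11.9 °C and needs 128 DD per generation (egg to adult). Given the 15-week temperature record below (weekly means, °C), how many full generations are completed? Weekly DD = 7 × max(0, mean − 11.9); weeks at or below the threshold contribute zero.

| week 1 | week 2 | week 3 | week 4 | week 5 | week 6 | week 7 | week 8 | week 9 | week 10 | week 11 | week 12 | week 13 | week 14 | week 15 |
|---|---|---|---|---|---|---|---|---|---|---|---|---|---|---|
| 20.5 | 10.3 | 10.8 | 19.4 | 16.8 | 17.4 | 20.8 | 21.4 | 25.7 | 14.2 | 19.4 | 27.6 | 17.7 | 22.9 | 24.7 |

6 generations

Weekly DD (7 × max(0, T̄ − 11.9)): 60.2, 0.0, 0.0, 52.5, 34.3, 38.5, 62.3, 66.5, 96.6, 16.1, 52.5, 109.9, 40.6, 77.0, 89.6.
Season total = 796.6 DD.
Complete generations = ⌊796.6 / 128⌋ = 6.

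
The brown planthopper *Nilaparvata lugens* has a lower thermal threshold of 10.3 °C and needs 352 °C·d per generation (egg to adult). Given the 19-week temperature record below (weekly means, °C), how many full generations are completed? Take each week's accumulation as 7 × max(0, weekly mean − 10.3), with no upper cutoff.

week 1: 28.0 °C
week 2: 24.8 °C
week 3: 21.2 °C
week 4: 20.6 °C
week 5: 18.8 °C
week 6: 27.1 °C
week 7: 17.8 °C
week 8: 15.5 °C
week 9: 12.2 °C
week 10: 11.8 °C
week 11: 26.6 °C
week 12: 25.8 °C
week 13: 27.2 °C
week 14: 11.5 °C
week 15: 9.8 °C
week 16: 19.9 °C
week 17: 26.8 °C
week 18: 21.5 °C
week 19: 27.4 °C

Weekly DD (7 × max(0, T̄ − 10.3)): 123.9, 101.5, 76.3, 72.1, 59.5, 117.6, 52.5, 36.4, 13.3, 10.5, 114.1, 108.5, 118.3, 8.4, 0.0, 67.2, 115.5, 78.4, 119.7.
Season total = 1393.7 DD.
Complete generations = ⌊1393.7 / 352⌋ = 3.

3 generations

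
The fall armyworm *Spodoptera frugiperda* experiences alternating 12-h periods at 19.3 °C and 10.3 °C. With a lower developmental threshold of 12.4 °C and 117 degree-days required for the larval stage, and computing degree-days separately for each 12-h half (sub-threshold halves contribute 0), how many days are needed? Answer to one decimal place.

Day half: max(0, 19.3 − 12.4) × 0.5 = 6.9 × 0.5 = 3.45 DD.
Night half: max(0, 10.3 − 12.4) × 0.5 = 0.0 × 0.5 = 0.00 DD.
Per 24 h: 3.45 DD/day.
Duration = 117 / 3.45 = 33.913 ≈ 33.9 days.

33.9 days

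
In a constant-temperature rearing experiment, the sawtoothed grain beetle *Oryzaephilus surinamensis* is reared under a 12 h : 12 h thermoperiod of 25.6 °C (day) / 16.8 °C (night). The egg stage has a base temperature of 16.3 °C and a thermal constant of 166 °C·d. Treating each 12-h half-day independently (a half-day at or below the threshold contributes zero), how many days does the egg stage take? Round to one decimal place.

33.9 days

Day half: max(0, 25.6 − 16.3) × 0.5 = 9.3 × 0.5 = 4.65 DD.
Night half: max(0, 16.8 − 16.3) × 0.5 = 0.5 × 0.5 = 0.25 DD.
Per 24 h: 4.90 DD/day.
Duration = 166 / 4.90 = 33.878 ≈ 33.9 days.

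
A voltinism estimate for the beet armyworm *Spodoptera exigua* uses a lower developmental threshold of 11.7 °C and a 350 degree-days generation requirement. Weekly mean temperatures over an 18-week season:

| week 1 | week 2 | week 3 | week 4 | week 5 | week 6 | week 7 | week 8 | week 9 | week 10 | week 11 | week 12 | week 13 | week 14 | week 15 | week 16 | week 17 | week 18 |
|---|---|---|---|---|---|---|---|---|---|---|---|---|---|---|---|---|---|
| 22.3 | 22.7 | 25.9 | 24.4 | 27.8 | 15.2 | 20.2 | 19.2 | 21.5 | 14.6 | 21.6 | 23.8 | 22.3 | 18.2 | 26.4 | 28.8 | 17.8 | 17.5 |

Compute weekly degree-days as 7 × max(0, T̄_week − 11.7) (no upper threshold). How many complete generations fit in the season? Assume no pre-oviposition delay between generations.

Weekly DD (7 × max(0, T̄ − 11.7)): 74.2, 77.0, 99.4, 88.9, 112.7, 24.5, 59.5, 52.5, 68.6, 20.3, 69.3, 84.7, 74.2, 45.5, 102.9, 119.7, 42.7, 40.6.
Season total = 1257.2 DD.
Complete generations = ⌊1257.2 / 350⌋ = 3.

3 generations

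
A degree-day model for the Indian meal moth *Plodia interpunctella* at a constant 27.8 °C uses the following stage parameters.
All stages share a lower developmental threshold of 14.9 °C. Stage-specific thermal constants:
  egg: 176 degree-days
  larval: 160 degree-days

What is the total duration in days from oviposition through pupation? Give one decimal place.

Daily accumulation at 27.8 °C = 27.8 − 14.9 = 12.9 DD/day.
Total K = 176 + 160 = 336 DD.
Total duration = 336 / 12.9 = 26.047 ≈ 26.0 days.

26.0 days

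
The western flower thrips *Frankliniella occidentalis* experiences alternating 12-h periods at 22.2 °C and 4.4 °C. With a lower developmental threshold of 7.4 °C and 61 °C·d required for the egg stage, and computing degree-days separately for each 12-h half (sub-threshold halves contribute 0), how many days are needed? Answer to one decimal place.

Day half: max(0, 22.2 − 7.4) × 0.5 = 14.8 × 0.5 = 7.40 DD.
Night half: max(0, 4.4 − 7.4) × 0.5 = 0.0 × 0.5 = 0.00 DD.
Per 24 h: 7.40 DD/day.
Duration = 61 / 7.40 = 8.243 ≈ 8.2 days.

8.2 days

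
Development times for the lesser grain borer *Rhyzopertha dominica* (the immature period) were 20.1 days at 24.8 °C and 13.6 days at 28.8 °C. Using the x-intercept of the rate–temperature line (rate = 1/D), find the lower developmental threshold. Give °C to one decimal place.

Linear rate model ⇒ the product D·(T − T_b) is constant across temperatures.
20.1·(24.8 − T_b) = 13.6·(28.8 − T_b)
T_b = (20.1·24.8 − 13.6·28.8) / (20.1 − 13.6) = 106.80 / 6.5 = 16.431 °C ≈ 16.4 °C.

16.4 °C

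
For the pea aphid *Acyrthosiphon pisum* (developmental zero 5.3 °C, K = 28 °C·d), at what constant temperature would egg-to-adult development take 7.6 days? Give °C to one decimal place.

9.0 °C

Required daily accumulation = 28 / 7.6 = 3.684 DD/day.
T = T_base + 3.684 = 5.3 + 3.684 = 8.984 ≈ 9.0 °C.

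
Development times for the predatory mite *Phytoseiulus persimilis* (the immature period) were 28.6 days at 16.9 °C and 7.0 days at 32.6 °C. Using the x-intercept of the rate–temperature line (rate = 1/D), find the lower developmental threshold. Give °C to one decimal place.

Linear rate model ⇒ the product D·(T − T_b) is constant across temperatures.
28.6·(16.9 − T_b) = 7.0·(32.6 − T_b)
T_b = (28.6·16.9 − 7.0·32.6) / (28.6 − 7.0) = 255.14 / 21.6 = 11.812 °C ≈ 11.8 °C.

11.8 °C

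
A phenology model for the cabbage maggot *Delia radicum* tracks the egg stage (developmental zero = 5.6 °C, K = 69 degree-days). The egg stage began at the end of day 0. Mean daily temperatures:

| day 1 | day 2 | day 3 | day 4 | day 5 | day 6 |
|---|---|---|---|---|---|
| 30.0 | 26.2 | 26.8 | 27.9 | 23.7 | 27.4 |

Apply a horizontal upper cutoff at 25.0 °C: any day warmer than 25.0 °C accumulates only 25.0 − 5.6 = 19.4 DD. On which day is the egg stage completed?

day 4

Daily DD above 5.6 °C (capped at 19.4): 19.4, 19.4, 19.4, 19.4, 18.1, 19.4.
Cumulative: 19.4, 38.8, 58.2, 77.6, 95.7, 115.1.
The total first reaches 69 DD on day 4.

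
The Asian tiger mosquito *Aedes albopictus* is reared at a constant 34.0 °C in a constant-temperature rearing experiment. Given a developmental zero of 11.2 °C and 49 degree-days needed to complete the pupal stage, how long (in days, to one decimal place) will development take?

Daily accumulation = 34.0 − 11.2 = 22.8 DD/day.
Duration = 49 / 22.8 = 2.149 ≈ 2.1 days.

2.1 days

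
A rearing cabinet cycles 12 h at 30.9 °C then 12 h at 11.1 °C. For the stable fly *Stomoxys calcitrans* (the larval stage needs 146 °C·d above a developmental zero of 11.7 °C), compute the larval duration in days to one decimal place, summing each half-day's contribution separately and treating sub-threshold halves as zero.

Day half: max(0, 30.9 − 11.7) × 0.5 = 19.2 × 0.5 = 9.60 DD.
Night half: max(0, 11.1 − 11.7) × 0.5 = 0.0 × 0.5 = 0.00 DD.
Per 24 h: 9.60 DD/day.
Duration = 146 / 9.60 = 15.208 ≈ 15.2 days.

15.2 days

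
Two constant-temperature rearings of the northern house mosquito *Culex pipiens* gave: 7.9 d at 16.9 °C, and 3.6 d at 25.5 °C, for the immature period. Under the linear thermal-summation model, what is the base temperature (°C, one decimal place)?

Linear rate model ⇒ the product D·(T − T_b) is constant across temperatures.
7.9·(16.9 − T_b) = 3.6·(25.5 − T_b)
T_b = (7.9·16.9 − 3.6·25.5) / (7.9 − 3.6) = 41.71 / 4.3 = 9.700 °C ≈ 9.7 °C.

9.7 °C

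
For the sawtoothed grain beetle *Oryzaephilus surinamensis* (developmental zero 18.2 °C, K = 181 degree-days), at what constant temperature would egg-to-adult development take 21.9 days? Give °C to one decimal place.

26.5 °C

Required daily accumulation = 181 / 21.9 = 8.265 DD/day.
T = T_base + 8.265 = 18.2 + 8.265 = 26.465 ≈ 26.5 °C.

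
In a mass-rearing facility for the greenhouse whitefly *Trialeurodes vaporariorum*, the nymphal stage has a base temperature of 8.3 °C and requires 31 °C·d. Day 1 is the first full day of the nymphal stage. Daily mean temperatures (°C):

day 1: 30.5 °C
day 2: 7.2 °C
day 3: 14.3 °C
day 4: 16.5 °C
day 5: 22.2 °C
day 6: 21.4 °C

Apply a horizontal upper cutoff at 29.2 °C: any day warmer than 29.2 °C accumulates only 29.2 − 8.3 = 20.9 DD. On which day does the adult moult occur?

day 4

Daily DD above 8.3 °C (capped at 20.9): 20.9, 0.0, 6.0, 8.2, 13.9, 13.1.
Cumulative: 20.9, 20.9, 26.9, 35.1, 49.0, 62.1.
The total first reaches 31 DD on day 4.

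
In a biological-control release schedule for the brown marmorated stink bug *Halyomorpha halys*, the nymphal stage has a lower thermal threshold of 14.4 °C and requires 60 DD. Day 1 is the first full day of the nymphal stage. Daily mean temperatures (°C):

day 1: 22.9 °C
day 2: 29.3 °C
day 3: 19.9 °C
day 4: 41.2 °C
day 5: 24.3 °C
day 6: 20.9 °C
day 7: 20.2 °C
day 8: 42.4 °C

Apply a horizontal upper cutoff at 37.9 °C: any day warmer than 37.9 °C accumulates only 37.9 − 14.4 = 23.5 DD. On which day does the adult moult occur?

day 5

Daily DD above 14.4 °C (capped at 23.5): 8.5, 14.9, 5.5, 23.5, 9.9, 6.5, 5.8, 23.5.
Cumulative: 8.5, 23.4, 28.9, 52.4, 62.3, 68.8, 74.6, 98.1.
The total first reaches 60 DD on day 5.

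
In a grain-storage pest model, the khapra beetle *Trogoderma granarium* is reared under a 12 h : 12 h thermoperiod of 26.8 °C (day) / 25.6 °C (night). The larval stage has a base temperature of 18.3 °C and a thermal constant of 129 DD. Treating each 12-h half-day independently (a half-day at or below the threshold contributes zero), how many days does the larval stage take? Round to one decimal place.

Day half: max(0, 26.8 − 18.3) × 0.5 = 8.5 × 0.5 = 4.25 DD.
Night half: max(0, 25.6 − 18.3) × 0.5 = 7.3 × 0.5 = 3.65 DD.
Per 24 h: 7.90 DD/day.
Duration = 129 / 7.90 = 16.329 ≈ 16.3 days.

16.3 days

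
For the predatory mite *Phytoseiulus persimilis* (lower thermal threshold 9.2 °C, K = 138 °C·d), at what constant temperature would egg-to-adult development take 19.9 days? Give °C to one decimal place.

16.1 °C

Required daily accumulation = 138 / 19.9 = 6.935 DD/day.
T = T_base + 6.935 = 9.2 + 6.935 = 16.135 ≈ 16.1 °C.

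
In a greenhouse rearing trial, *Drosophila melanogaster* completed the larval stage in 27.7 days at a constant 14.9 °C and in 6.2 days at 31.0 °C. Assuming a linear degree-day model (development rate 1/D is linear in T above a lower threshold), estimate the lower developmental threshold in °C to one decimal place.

Linear rate model ⇒ the product D·(T − T_b) is constant across temperatures.
27.7·(14.9 − T_b) = 6.2·(31.0 − T_b)
T_b = (27.7·14.9 − 6.2·31.0) / (27.7 − 6.2) = 220.53 / 21.5 = 10.257 °C ≈ 10.3 °C.

10.3 °C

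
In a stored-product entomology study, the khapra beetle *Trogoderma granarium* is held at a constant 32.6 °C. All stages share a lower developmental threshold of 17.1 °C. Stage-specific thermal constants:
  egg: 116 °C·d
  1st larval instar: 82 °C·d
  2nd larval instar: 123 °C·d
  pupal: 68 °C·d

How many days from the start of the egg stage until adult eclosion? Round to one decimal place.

Daily accumulation at 32.6 °C = 32.6 − 17.1 = 15.5 DD/day.
Total K = 116 + 82 + 123 + 68 = 389 DD.
Total duration = 389 / 15.5 = 25.097 ≈ 25.1 days.

25.1 days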